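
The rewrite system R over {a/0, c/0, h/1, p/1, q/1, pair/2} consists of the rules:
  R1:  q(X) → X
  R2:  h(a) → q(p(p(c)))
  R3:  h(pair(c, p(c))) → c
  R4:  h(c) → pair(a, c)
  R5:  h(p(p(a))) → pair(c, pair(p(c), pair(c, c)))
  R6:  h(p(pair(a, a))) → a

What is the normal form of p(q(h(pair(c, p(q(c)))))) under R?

1. p(q(h(pair(c, p(q(c))))))  →  p(h(pair(c, p(q(c)))))   [R1 at 1]
2. p(h(pair(c, p(q(c)))))  →  p(h(pair(c, p(c))))   [R1 at 1.1.2.1]
3. p(h(pair(c, p(c))))  →  p(c)   [R3 at 1]

p(c)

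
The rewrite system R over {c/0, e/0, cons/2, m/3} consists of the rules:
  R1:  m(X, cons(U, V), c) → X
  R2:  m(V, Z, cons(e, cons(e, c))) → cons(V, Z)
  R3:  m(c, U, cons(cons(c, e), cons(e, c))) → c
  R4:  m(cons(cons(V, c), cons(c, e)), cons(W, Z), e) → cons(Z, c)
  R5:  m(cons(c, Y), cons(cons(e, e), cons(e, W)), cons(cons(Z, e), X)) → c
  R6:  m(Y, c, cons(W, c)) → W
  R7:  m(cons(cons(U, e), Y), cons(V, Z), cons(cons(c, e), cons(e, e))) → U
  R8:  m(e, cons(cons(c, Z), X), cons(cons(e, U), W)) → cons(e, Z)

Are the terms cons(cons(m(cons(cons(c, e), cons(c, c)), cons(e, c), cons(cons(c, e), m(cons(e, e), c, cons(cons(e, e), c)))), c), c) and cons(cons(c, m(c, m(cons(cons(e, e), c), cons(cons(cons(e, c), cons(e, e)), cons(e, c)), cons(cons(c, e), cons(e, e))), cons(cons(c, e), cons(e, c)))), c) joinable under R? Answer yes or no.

yes — NF(t₁) = cons(cons(c, c), c), NF(t₂) = cons(cons(c, c), c)

Reduce t₁ = cons(cons(m(cons(cons(c, e), cons(c, c)), cons(e, c), cons(cons(c, e), m(cons(e, e), c, cons(cons(e, e), c)))), c), c):
1. cons(cons(m(cons(cons(c, e), cons(c, c)), cons(e, c), cons(cons(c, e), m(cons(e, e), c, cons(cons(e, e), c)))), c), c)  →  cons(cons(m(cons(cons(c, e), cons(c, c)), cons(e, c), cons(cons(c, e), cons(e, e))), c), c)   [R6 at 1.1.3.2]
2. cons(cons(m(cons(cons(c, e), cons(c, c)), cons(e, c), cons(cons(c, e), cons(e, e))), c), c)  →  cons(cons(c, c), c)   [R7 at 1.1]

Reduce t₂ = cons(cons(c, m(c, m(cons(cons(e, e), c), cons(cons(cons(e, c), cons(e, e)), cons(e, c)), cons(cons(c, e), cons(e, e))), cons(cons(c, e), cons(e, c)))), c):
1. cons(cons(c, m(c, m(cons(cons(e, e), c), cons(cons(cons(e, c), cons(e, e)), cons(e, c)), cons(cons(c, e), cons(e, e))), cons(cons(c, e), cons(e, c)))), c)  →  cons(cons(c, c), c)   [R3 at 1.2]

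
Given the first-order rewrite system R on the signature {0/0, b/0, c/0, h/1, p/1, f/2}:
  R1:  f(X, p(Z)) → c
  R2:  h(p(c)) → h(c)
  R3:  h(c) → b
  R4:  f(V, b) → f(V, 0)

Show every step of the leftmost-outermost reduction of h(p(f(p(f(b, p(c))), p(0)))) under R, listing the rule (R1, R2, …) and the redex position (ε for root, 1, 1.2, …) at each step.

1. h(p(f(p(f(b, p(c))), p(0))))  →  h(p(c))   [R1 at 1.1]
2. h(p(c))  →  h(c)   [R2 at ε]
3. h(c)  →  b   [R3 at ε]

b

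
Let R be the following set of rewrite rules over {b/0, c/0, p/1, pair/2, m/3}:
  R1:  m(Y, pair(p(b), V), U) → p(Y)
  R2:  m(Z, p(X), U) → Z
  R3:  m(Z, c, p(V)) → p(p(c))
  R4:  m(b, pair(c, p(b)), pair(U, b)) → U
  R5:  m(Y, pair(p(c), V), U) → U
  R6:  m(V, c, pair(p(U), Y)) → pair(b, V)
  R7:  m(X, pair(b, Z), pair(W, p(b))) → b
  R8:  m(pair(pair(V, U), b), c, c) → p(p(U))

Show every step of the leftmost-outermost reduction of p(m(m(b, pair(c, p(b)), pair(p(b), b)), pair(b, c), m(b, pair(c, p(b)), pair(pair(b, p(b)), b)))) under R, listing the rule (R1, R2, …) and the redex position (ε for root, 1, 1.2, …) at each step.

1. p(m(m(b, pair(c, p(b)), pair(p(b), b)), pair(b, c), m(b, pair(c, p(b)), pair(pair(b, p(b)), b))))  →  p(m(p(b), pair(b, c), m(b, pair(c, p(b)), pair(pair(b, p(b)), b))))   [R4 at 1.1]
2. p(m(p(b), pair(b, c), m(b, pair(c, p(b)), pair(pair(b, p(b)), b))))  →  p(m(p(b), pair(b, c), pair(b, p(b))))   [R4 at 1.3]
3. p(m(p(b), pair(b, c), pair(b, p(b))))  →  p(b)   [R7 at 1]

p(b)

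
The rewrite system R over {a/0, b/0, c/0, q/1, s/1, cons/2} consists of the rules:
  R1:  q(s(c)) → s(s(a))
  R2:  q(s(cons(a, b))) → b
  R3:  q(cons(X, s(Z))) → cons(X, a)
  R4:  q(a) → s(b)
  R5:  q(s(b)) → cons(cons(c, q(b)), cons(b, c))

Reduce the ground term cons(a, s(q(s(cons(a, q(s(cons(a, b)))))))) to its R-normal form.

cons(a, s(b))

1. cons(a, s(q(s(cons(a, q(s(cons(a, b))))))))  →  cons(a, s(q(s(cons(a, b)))))   [R2 at 2.1.1.1.2]
2. cons(a, s(q(s(cons(a, b)))))  →  cons(a, s(b))   [R2 at 2.1]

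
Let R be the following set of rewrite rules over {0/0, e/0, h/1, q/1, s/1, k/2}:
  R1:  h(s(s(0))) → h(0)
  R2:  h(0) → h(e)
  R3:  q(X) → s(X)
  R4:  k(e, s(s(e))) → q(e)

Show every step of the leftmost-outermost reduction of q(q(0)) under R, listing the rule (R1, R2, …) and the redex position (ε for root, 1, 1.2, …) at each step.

s(s(0))

1. q(q(0))  →  s(q(0))   [R3 at ε]
2. s(q(0))  →  s(s(0))   [R3 at 1]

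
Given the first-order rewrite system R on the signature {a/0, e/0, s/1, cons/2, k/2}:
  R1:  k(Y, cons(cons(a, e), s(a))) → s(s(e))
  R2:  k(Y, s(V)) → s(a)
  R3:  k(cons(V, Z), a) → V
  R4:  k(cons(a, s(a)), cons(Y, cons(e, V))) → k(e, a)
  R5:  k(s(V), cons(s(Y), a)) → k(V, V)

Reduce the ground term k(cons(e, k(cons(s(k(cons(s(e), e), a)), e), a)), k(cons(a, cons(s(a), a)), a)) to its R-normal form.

e

1. k(cons(e, k(cons(s(k(cons(s(e), e), a)), e), a)), k(cons(a, cons(s(a), a)), a))  →  k(cons(e, s(k(cons(s(e), e), a))), k(cons(a, cons(s(a), a)), a))   [R3 at 1.2]
2. k(cons(e, s(k(cons(s(e), e), a))), k(cons(a, cons(s(a), a)), a))  →  k(cons(e, s(s(e))), k(cons(a, cons(s(a), a)), a))   [R3 at 1.2.1]
3. k(cons(e, s(s(e))), k(cons(a, cons(s(a), a)), a))  →  k(cons(e, s(s(e))), a)   [R3 at 2]
4. k(cons(e, s(s(e))), a)  →  e   [R3 at ε]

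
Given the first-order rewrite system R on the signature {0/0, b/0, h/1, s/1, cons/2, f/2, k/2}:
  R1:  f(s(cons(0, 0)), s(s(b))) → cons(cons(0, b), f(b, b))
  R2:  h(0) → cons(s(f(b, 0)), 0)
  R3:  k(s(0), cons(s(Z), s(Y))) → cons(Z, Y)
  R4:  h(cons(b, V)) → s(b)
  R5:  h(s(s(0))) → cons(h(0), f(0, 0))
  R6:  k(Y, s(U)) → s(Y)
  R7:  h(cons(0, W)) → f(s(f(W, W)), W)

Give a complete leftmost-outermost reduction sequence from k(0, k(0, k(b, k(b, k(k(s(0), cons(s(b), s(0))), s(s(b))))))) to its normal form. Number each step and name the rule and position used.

s(0)

1. k(0, k(0, k(b, k(b, k(k(s(0), cons(s(b), s(0))), s(s(b)))))))  →  k(0, k(0, k(b, k(b, s(k(s(0), cons(s(b), s(0))))))))   [R6 at 2.2.2.2]
2. k(0, k(0, k(b, k(b, s(k(s(0), cons(s(b), s(0))))))))  →  k(0, k(0, k(b, s(b))))   [R6 at 2.2.2]
3. k(0, k(0, k(b, s(b))))  →  k(0, k(0, s(b)))   [R6 at 2.2]
4. k(0, k(0, s(b)))  →  k(0, s(0))   [R6 at 2]
5. k(0, s(0))  →  s(0)   [R6 at ε]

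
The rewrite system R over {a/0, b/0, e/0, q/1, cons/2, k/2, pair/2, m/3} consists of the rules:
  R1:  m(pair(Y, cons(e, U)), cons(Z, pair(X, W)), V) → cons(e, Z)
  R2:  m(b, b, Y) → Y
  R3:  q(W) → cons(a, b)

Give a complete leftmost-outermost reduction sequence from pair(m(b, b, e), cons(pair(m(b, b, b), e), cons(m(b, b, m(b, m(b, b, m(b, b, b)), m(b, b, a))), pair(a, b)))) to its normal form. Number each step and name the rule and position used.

1. pair(m(b, b, e), cons(pair(m(b, b, b), e), cons(m(b, b, m(b, m(b, b, m(b, b, b)), m(b, b, a))), pair(a, b))))  →  pair(e, cons(pair(m(b, b, b), e), cons(m(b, b, m(b, m(b, b, m(b, b, b)), m(b, b, a))), pair(a, b))))   [R2 at 1]
2. pair(e, cons(pair(m(b, b, b), e), cons(m(b, b, m(b, m(b, b, m(b, b, b)), m(b, b, a))), pair(a, b))))  →  pair(e, cons(pair(b, e), cons(m(b, b, m(b, m(b, b, m(b, b, b)), m(b, b, a))), pair(a, b))))   [R2 at 2.1.1]
3. pair(e, cons(pair(b, e), cons(m(b, b, m(b, m(b, b, m(b, b, b)), m(b, b, a))), pair(a, b))))  →  pair(e, cons(pair(b, e), cons(m(b, m(b, b, m(b, b, b)), m(b, b, a)), pair(a, b))))   [R2 at 2.2.1]
4. pair(e, cons(pair(b, e), cons(m(b, m(b, b, m(b, b, b)), m(b, b, a)), pair(a, b))))  →  pair(e, cons(pair(b, e), cons(m(b, m(b, b, b), m(b, b, a)), pair(a, b))))   [R2 at 2.2.1.2]
5. pair(e, cons(pair(b, e), cons(m(b, m(b, b, b), m(b, b, a)), pair(a, b))))  →  pair(e, cons(pair(b, e), cons(m(b, b, m(b, b, a)), pair(a, b))))   [R2 at 2.2.1.2]
6. pair(e, cons(pair(b, e), cons(m(b, b, m(b, b, a)), pair(a, b))))  →  pair(e, cons(pair(b, e), cons(m(b, b, a), pair(a, b))))   [R2 at 2.2.1]
7. pair(e, cons(pair(b, e), cons(m(b, b, a), pair(a, b))))  →  pair(e, cons(pair(b, e), cons(a, pair(a, b))))   [R2 at 2.2.1]

pair(e, cons(pair(b, e), cons(a, pair(a, b))))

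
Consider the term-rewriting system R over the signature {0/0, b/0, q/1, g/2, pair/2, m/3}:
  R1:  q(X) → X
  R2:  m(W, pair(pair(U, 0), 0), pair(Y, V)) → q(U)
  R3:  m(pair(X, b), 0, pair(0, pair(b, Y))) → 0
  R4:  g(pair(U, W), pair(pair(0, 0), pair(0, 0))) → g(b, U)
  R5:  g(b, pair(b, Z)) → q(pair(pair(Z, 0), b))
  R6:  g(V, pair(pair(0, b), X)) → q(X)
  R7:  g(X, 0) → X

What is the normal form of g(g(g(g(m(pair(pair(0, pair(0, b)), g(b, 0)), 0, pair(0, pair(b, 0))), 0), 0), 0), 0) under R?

0

1. g(g(g(g(m(pair(pair(0, pair(0, b)), g(b, 0)), 0, pair(0, pair(b, 0))), 0), 0), 0), 0)  →  g(g(g(m(pair(pair(0, pair(0, b)), g(b, 0)), 0, pair(0, pair(b, 0))), 0), 0), 0)   [R7 at ε]
2. g(g(g(m(pair(pair(0, pair(0, b)), g(b, 0)), 0, pair(0, pair(b, 0))), 0), 0), 0)  →  g(g(m(pair(pair(0, pair(0, b)), g(b, 0)), 0, pair(0, pair(b, 0))), 0), 0)   [R7 at ε]
3. g(g(m(pair(pair(0, pair(0, b)), g(b, 0)), 0, pair(0, pair(b, 0))), 0), 0)  →  g(m(pair(pair(0, pair(0, b)), g(b, 0)), 0, pair(0, pair(b, 0))), 0)   [R7 at ε]
4. g(m(pair(pair(0, pair(0, b)), g(b, 0)), 0, pair(0, pair(b, 0))), 0)  →  m(pair(pair(0, pair(0, b)), g(b, 0)), 0, pair(0, pair(b, 0)))   [R7 at ε]
5. m(pair(pair(0, pair(0, b)), g(b, 0)), 0, pair(0, pair(b, 0)))  →  m(pair(pair(0, pair(0, b)), b), 0, pair(0, pair(b, 0)))   [R7 at 1.2]
6. m(pair(pair(0, pair(0, b)), b), 0, pair(0, pair(b, 0)))  →  0   [R3 at ε]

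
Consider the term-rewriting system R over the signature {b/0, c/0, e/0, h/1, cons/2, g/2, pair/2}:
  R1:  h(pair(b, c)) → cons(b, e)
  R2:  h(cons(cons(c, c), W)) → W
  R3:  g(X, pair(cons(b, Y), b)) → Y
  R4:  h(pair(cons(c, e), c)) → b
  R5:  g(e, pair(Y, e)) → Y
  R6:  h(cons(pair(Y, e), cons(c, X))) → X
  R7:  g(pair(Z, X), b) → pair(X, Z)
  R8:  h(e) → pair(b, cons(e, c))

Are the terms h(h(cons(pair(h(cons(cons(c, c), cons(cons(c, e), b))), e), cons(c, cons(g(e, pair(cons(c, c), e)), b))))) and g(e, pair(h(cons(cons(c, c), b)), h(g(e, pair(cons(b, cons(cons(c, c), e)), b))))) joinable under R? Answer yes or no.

Reduce t₁ = h(h(cons(pair(h(cons(cons(c, c), cons(cons(c, e), b))), e), cons(c, cons(g(e, pair(cons(c, c), e)), b))))):
1. h(h(cons(pair(h(cons(cons(c, c), cons(cons(c, e), b))), e), cons(c, cons(g(e, pair(cons(c, c), e)), b)))))  →  h(cons(g(e, pair(cons(c, c), e)), b))   [R6 at 1]
2. h(cons(g(e, pair(cons(c, c), e)), b))  →  h(cons(cons(c, c), b))   [R5 at 1.1]
3. h(cons(cons(c, c), b))  →  b   [R2 at ε]

Reduce t₂ = g(e, pair(h(cons(cons(c, c), b)), h(g(e, pair(cons(b, cons(cons(c, c), e)), b))))):
1. g(e, pair(h(cons(cons(c, c), b)), h(g(e, pair(cons(b, cons(cons(c, c), e)), b)))))  →  g(e, pair(b, h(g(e, pair(cons(b, cons(cons(c, c), e)), b)))))   [R2 at 2.1]
2. g(e, pair(b, h(g(e, pair(cons(b, cons(cons(c, c), e)), b)))))  →  g(e, pair(b, h(cons(cons(c, c), e))))   [R3 at 2.2.1]
3. g(e, pair(b, h(cons(cons(c, c), e))))  →  g(e, pair(b, e))   [R2 at 2.2]
4. g(e, pair(b, e))  →  b   [R5 at ε]

yes — NF(t₁) = b, NF(t₂) = b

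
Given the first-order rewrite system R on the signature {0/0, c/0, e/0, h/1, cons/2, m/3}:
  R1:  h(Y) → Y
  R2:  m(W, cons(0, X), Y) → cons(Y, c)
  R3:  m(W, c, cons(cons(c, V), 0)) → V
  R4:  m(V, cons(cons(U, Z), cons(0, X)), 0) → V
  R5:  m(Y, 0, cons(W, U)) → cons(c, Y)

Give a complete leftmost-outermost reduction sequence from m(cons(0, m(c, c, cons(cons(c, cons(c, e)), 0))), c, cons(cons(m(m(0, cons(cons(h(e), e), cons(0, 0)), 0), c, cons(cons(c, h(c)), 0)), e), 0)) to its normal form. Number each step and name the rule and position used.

e

1. m(cons(0, m(c, c, cons(cons(c, cons(c, e)), 0))), c, cons(cons(m(m(0, cons(cons(h(e), e), cons(0, 0)), 0), c, cons(cons(c, h(c)), 0)), e), 0))  →  m(cons(0, cons(c, e)), c, cons(cons(m(m(0, cons(cons(h(e), e), cons(0, 0)), 0), c, cons(cons(c, h(c)), 0)), e), 0))   [R3 at 1.2]
2. m(cons(0, cons(c, e)), c, cons(cons(m(m(0, cons(cons(h(e), e), cons(0, 0)), 0), c, cons(cons(c, h(c)), 0)), e), 0))  →  m(cons(0, cons(c, e)), c, cons(cons(h(c), e), 0))   [R3 at 3.1.1]
3. m(cons(0, cons(c, e)), c, cons(cons(h(c), e), 0))  →  m(cons(0, cons(c, e)), c, cons(cons(c, e), 0))   [R1 at 3.1.1]
4. m(cons(0, cons(c, e)), c, cons(cons(c, e), 0))  →  e   [R3 at ε]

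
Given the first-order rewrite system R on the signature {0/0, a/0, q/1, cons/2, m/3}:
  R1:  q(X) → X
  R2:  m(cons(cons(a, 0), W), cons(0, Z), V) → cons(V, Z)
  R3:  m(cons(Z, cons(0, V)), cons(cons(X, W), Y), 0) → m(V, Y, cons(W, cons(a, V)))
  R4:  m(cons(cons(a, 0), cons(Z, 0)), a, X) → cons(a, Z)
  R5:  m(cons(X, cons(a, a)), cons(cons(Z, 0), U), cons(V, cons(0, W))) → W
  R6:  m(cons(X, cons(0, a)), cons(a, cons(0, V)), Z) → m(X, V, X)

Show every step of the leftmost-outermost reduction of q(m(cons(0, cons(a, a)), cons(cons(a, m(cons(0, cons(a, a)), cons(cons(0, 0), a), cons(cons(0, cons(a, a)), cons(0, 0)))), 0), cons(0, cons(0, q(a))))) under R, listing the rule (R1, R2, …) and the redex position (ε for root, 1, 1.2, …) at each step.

a

1. q(m(cons(0, cons(a, a)), cons(cons(a, m(cons(0, cons(a, a)), cons(cons(0, 0), a), cons(cons(0, cons(a, a)), cons(0, 0)))), 0), cons(0, cons(0, q(a)))))  →  m(cons(0, cons(a, a)), cons(cons(a, m(cons(0, cons(a, a)), cons(cons(0, 0), a), cons(cons(0, cons(a, a)), cons(0, 0)))), 0), cons(0, cons(0, q(a))))   [R1 at ε]
2. m(cons(0, cons(a, a)), cons(cons(a, m(cons(0, cons(a, a)), cons(cons(0, 0), a), cons(cons(0, cons(a, a)), cons(0, 0)))), 0), cons(0, cons(0, q(a))))  →  m(cons(0, cons(a, a)), cons(cons(a, 0), 0), cons(0, cons(0, q(a))))   [R5 at 2.1.2]
3. m(cons(0, cons(a, a)), cons(cons(a, 0), 0), cons(0, cons(0, q(a))))  →  q(a)   [R5 at ε]
4. q(a)  →  a   [R1 at ε]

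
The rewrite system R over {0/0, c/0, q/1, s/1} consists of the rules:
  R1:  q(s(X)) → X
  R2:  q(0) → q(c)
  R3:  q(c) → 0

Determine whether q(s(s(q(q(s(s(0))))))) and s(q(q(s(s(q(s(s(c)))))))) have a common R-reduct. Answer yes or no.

no — NF(t₁) = s(0), NF(t₂) = s(s(c))

Reduce t₁ = q(s(s(q(q(s(s(0))))))):
1. q(s(s(q(q(s(s(0)))))))  →  s(q(q(s(s(0)))))   [R1 at ε]
2. s(q(q(s(s(0)))))  →  s(q(s(0)))   [R1 at 1.1]
3. s(q(s(0)))  →  s(0)   [R1 at 1]

Reduce t₂ = s(q(q(s(s(q(s(s(c)))))))):
1. s(q(q(s(s(q(s(s(c))))))))  →  s(q(s(q(s(s(c))))))   [R1 at 1.1]
2. s(q(s(q(s(s(c))))))  →  s(q(s(s(c))))   [R1 at 1]
3. s(q(s(s(c))))  →  s(s(c))   [R1 at 1]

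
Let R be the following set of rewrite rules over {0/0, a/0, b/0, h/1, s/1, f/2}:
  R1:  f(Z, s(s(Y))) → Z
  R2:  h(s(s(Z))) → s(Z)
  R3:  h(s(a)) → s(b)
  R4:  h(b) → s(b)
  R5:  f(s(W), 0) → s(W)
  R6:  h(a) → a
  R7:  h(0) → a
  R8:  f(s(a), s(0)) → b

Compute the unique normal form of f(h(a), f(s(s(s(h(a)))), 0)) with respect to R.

1. f(h(a), f(s(s(s(h(a)))), 0))  →  f(a, f(s(s(s(h(a)))), 0))   [R6 at 1]
2. f(a, f(s(s(s(h(a)))), 0))  →  f(a, s(s(s(h(a)))))   [R5 at 2]
3. f(a, s(s(s(h(a)))))  →  a   [R1 at ε]

a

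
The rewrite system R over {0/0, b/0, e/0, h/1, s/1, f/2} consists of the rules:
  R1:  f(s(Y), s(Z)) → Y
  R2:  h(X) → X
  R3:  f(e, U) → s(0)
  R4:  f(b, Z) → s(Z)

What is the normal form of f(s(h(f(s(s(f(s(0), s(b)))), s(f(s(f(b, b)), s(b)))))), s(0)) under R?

s(0)

1. f(s(h(f(s(s(f(s(0), s(b)))), s(f(s(f(b, b)), s(b)))))), s(0))  →  h(f(s(s(f(s(0), s(b)))), s(f(s(f(b, b)), s(b)))))   [R1 at ε]
2. h(f(s(s(f(s(0), s(b)))), s(f(s(f(b, b)), s(b)))))  →  f(s(s(f(s(0), s(b)))), s(f(s(f(b, b)), s(b))))   [R2 at ε]
3. f(s(s(f(s(0), s(b)))), s(f(s(f(b, b)), s(b))))  →  s(f(s(0), s(b)))   [R1 at ε]
4. s(f(s(0), s(b)))  →  s(0)   [R1 at 1]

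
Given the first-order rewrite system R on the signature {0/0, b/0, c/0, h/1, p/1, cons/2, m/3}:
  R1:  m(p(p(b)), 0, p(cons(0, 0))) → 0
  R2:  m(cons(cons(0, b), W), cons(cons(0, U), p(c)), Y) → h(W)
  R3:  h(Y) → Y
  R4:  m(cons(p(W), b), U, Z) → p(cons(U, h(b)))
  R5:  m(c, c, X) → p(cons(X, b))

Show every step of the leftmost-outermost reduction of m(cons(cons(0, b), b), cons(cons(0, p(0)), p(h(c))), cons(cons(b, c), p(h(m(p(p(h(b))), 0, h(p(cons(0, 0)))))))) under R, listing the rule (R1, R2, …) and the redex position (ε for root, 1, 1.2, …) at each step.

1. m(cons(cons(0, b), b), cons(cons(0, p(0)), p(h(c))), cons(cons(b, c), p(h(m(p(p(h(b))), 0, h(p(cons(0, 0))))))))  →  m(cons(cons(0, b), b), cons(cons(0, p(0)), p(c)), cons(cons(b, c), p(h(m(p(p(h(b))), 0, h(p(cons(0, 0))))))))   [R3 at 2.2.1]
2. m(cons(cons(0, b), b), cons(cons(0, p(0)), p(c)), cons(cons(b, c), p(h(m(p(p(h(b))), 0, h(p(cons(0, 0))))))))  →  h(b)   [R2 at ε]
3. h(b)  →  b   [R3 at ε]

b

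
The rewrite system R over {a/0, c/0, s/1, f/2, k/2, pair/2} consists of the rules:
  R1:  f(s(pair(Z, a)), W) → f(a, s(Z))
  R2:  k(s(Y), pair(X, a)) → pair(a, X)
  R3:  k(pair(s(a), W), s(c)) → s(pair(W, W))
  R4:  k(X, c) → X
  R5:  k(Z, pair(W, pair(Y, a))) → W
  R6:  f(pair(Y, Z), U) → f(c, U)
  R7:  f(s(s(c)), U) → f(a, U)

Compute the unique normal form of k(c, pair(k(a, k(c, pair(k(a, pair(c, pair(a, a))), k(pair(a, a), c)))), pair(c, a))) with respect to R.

1. k(c, pair(k(a, k(c, pair(k(a, pair(c, pair(a, a))), k(pair(a, a), c)))), pair(c, a)))  →  k(a, k(c, pair(k(a, pair(c, pair(a, a))), k(pair(a, a), c))))   [R5 at ε]
2. k(a, k(c, pair(k(a, pair(c, pair(a, a))), k(pair(a, a), c))))  →  k(a, k(c, pair(c, k(pair(a, a), c))))   [R5 at 2.2.1]
3. k(a, k(c, pair(c, k(pair(a, a), c))))  →  k(a, k(c, pair(c, pair(a, a))))   [R4 at 2.2.2]
4. k(a, k(c, pair(c, pair(a, a))))  →  k(a, c)   [R5 at 2]
5. k(a, c)  →  a   [R4 at ε]

a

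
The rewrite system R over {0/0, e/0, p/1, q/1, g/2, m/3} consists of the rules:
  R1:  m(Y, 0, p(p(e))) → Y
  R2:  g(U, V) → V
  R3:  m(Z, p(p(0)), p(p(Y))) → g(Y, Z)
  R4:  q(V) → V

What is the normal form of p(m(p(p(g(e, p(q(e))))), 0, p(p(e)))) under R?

1. p(m(p(p(g(e, p(q(e))))), 0, p(p(e))))  →  p(p(p(g(e, p(q(e))))))   [R1 at 1]
2. p(p(p(g(e, p(q(e))))))  →  p(p(p(p(q(e)))))   [R2 at 1.1.1]
3. p(p(p(p(q(e)))))  →  p(p(p(p(e))))   [R4 at 1.1.1.1]

p(p(p(p(e))))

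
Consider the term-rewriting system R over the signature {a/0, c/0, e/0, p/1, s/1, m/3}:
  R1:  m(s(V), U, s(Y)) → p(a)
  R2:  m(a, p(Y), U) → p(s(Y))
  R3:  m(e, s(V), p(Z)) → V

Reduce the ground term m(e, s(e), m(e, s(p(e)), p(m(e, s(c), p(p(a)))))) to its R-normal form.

e

1. m(e, s(e), m(e, s(p(e)), p(m(e, s(c), p(p(a))))))  →  m(e, s(e), p(e))   [R3 at 3]
2. m(e, s(e), p(e))  →  e   [R3 at ε]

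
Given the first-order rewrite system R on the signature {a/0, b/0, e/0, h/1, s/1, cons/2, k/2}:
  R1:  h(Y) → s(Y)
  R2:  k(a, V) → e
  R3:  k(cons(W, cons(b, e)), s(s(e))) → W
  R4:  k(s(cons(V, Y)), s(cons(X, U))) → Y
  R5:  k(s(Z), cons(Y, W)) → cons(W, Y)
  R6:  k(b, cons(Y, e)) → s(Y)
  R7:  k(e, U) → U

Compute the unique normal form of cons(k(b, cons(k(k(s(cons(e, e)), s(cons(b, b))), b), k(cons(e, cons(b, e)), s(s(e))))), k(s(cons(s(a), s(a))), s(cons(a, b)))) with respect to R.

cons(s(b), s(a))

1. cons(k(b, cons(k(k(s(cons(e, e)), s(cons(b, b))), b), k(cons(e, cons(b, e)), s(s(e))))), k(s(cons(s(a), s(a))), s(cons(a, b))))  →  cons(k(b, cons(k(e, b), k(cons(e, cons(b, e)), s(s(e))))), k(s(cons(s(a), s(a))), s(cons(a, b))))   [R4 at 1.2.1.1]
2. cons(k(b, cons(k(e, b), k(cons(e, cons(b, e)), s(s(e))))), k(s(cons(s(a), s(a))), s(cons(a, b))))  →  cons(k(b, cons(b, k(cons(e, cons(b, e)), s(s(e))))), k(s(cons(s(a), s(a))), s(cons(a, b))))   [R7 at 1.2.1]
3. cons(k(b, cons(b, k(cons(e, cons(b, e)), s(s(e))))), k(s(cons(s(a), s(a))), s(cons(a, b))))  →  cons(k(b, cons(b, e)), k(s(cons(s(a), s(a))), s(cons(a, b))))   [R3 at 1.2.2]
4. cons(k(b, cons(b, e)), k(s(cons(s(a), s(a))), s(cons(a, b))))  →  cons(s(b), k(s(cons(s(a), s(a))), s(cons(a, b))))   [R6 at 1]
5. cons(s(b), k(s(cons(s(a), s(a))), s(cons(a, b))))  →  cons(s(b), s(a))   [R4 at 2]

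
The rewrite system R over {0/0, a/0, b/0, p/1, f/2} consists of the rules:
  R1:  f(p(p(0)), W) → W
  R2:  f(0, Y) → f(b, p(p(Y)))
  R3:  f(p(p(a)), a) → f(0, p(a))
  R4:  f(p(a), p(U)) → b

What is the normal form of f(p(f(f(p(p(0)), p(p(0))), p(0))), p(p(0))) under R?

p(p(0))

1. f(p(f(f(p(p(0)), p(p(0))), p(0))), p(p(0)))  →  f(p(f(p(p(0)), p(0))), p(p(0)))   [R1 at 1.1.1]
2. f(p(f(p(p(0)), p(0))), p(p(0)))  →  f(p(p(0)), p(p(0)))   [R1 at 1.1]
3. f(p(p(0)), p(p(0)))  →  p(p(0))   [R1 at ε]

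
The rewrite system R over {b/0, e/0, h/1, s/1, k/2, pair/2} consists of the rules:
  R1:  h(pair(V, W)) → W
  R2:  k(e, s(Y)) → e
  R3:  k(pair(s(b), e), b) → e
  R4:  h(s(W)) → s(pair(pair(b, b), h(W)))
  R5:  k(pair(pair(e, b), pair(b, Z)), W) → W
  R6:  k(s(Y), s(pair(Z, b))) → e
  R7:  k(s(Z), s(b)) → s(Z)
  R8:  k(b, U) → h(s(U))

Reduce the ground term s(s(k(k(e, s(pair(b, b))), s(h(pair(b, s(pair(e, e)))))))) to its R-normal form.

1. s(s(k(k(e, s(pair(b, b))), s(h(pair(b, s(pair(e, e))))))))  →  s(s(k(e, s(h(pair(b, s(pair(e, e))))))))   [R2 at 1.1.1]
2. s(s(k(e, s(h(pair(b, s(pair(e, e))))))))  →  s(s(e))   [R2 at 1.1]

s(s(e))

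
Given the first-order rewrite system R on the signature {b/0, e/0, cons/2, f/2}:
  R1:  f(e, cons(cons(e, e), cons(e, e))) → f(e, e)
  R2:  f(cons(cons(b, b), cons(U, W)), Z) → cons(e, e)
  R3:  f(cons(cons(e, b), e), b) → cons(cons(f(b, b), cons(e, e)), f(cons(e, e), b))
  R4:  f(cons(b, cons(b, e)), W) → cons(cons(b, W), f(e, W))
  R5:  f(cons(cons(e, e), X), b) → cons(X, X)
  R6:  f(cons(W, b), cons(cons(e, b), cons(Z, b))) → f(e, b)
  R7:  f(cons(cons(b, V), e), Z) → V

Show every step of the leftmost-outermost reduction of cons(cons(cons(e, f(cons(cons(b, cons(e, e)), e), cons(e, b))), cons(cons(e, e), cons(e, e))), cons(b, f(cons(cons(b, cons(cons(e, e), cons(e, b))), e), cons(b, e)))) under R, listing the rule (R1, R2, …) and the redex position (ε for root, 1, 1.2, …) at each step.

1. cons(cons(cons(e, f(cons(cons(b, cons(e, e)), e), cons(e, b))), cons(cons(e, e), cons(e, e))), cons(b, f(cons(cons(b, cons(cons(e, e), cons(e, b))), e), cons(b, e))))  →  cons(cons(cons(e, cons(e, e)), cons(cons(e, e), cons(e, e))), cons(b, f(cons(cons(b, cons(cons(e, e), cons(e, b))), e), cons(b, e))))   [R7 at 1.1.2]
2. cons(cons(cons(e, cons(e, e)), cons(cons(e, e), cons(e, e))), cons(b, f(cons(cons(b, cons(cons(e, e), cons(e, b))), e), cons(b, e))))  →  cons(cons(cons(e, cons(e, e)), cons(cons(e, e), cons(e, e))), cons(b, cons(cons(e, e), cons(e, b))))   [R7 at 2.2]

cons(cons(cons(e, cons(e, e)), cons(cons(e, e), cons(e, e))), cons(b, cons(cons(e, e), cons(e, b))))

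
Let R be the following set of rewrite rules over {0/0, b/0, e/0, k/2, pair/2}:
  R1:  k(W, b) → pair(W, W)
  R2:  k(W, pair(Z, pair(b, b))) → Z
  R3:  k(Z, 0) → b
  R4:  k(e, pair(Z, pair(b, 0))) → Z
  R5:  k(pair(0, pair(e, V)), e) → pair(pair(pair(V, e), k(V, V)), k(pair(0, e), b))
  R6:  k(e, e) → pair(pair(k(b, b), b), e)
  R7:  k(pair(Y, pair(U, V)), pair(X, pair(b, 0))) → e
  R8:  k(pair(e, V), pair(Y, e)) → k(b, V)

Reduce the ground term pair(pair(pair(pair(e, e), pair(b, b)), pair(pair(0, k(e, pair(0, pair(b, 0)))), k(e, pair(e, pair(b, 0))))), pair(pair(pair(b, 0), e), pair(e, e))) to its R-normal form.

1. pair(pair(pair(pair(e, e), pair(b, b)), pair(pair(0, k(e, pair(0, pair(b, 0)))), k(e, pair(e, pair(b, 0))))), pair(pair(pair(b, 0), e), pair(e, e)))  →  pair(pair(pair(pair(e, e), pair(b, b)), pair(pair(0, 0), k(e, pair(e, pair(b, 0))))), pair(pair(pair(b, 0), e), pair(e, e)))   [R4 at 1.2.1.2]
2. pair(pair(pair(pair(e, e), pair(b, b)), pair(pair(0, 0), k(e, pair(e, pair(b, 0))))), pair(pair(pair(b, 0), e), pair(e, e)))  →  pair(pair(pair(pair(e, e), pair(b, b)), pair(pair(0, 0), e)), pair(pair(pair(b, 0), e), pair(e, e)))   [R4 at 1.2.2]

pair(pair(pair(pair(e, e), pair(b, b)), pair(pair(0, 0), e)), pair(pair(pair(b, 0), e), pair(e, e)))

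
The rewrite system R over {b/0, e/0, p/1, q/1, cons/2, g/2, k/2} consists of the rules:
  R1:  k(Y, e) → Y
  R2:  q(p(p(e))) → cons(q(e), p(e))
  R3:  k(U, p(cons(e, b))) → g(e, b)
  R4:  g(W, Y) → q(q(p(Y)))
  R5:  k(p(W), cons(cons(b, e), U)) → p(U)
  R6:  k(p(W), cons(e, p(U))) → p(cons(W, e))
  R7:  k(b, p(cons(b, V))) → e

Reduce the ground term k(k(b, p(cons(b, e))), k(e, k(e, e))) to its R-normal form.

e

1. k(k(b, p(cons(b, e))), k(e, k(e, e)))  →  k(e, k(e, k(e, e)))   [R7 at 1]
2. k(e, k(e, k(e, e)))  →  k(e, k(e, e))   [R1 at 2.2]
3. k(e, k(e, e))  →  k(e, e)   [R1 at 2]
4. k(e, e)  →  e   [R1 at ε]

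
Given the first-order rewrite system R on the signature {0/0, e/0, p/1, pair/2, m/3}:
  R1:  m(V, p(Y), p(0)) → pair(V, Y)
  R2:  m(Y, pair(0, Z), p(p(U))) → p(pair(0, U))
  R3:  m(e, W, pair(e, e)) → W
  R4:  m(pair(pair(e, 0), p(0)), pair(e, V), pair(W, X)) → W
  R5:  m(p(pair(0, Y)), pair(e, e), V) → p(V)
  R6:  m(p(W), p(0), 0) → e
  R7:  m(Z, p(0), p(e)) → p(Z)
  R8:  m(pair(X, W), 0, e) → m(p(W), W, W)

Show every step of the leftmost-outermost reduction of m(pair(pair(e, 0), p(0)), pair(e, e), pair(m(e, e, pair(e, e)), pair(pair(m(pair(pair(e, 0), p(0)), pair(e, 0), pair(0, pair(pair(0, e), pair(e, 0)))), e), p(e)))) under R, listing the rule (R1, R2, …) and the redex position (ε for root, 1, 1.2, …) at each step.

e

1. m(pair(pair(e, 0), p(0)), pair(e, e), pair(m(e, e, pair(e, e)), pair(pair(m(pair(pair(e, 0), p(0)), pair(e, 0), pair(0, pair(pair(0, e), pair(e, 0)))), e), p(e))))  →  m(e, e, pair(e, e))   [R4 at ε]
2. m(e, e, pair(e, e))  →  e   [R3 at ε]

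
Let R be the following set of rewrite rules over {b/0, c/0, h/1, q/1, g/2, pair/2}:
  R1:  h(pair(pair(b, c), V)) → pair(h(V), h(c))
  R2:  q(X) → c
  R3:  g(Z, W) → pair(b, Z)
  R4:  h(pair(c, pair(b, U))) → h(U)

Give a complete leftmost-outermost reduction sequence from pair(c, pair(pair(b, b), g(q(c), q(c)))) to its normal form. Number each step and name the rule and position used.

1. pair(c, pair(pair(b, b), g(q(c), q(c))))  →  pair(c, pair(pair(b, b), pair(b, q(c))))   [R3 at 2.2]
2. pair(c, pair(pair(b, b), pair(b, q(c))))  →  pair(c, pair(pair(b, b), pair(b, c)))   [R2 at 2.2.2]

pair(c, pair(pair(b, b), pair(b, c)))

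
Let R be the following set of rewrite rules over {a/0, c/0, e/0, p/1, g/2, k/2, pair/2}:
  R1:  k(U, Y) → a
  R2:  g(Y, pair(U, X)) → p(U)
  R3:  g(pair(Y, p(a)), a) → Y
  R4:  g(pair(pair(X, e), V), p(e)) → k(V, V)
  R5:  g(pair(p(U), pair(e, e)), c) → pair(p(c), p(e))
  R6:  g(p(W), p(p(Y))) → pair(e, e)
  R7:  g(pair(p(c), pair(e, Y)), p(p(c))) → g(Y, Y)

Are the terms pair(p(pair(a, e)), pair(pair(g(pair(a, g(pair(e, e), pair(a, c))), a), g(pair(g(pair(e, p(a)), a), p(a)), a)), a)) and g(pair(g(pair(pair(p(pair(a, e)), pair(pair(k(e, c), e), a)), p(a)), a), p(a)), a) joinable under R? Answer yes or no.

yes — NF(t₁) = pair(p(pair(a, e)), pair(pair(a, e), a)), NF(t₂) = pair(p(pair(a, e)), pair(pair(a, e), a))

Reduce t₁ = pair(p(pair(a, e)), pair(pair(g(pair(a, g(pair(e, e), pair(a, c))), a), g(pair(g(pair(e, p(a)), a), p(a)), a)), a)):
1. pair(p(pair(a, e)), pair(pair(g(pair(a, g(pair(e, e), pair(a, c))), a), g(pair(g(pair(e, p(a)), a), p(a)), a)), a))  →  pair(p(pair(a, e)), pair(pair(g(pair(a, p(a)), a), g(pair(g(pair(e, p(a)), a), p(a)), a)), a))   [R2 at 2.1.1.1.2]
2. pair(p(pair(a, e)), pair(pair(g(pair(a, p(a)), a), g(pair(g(pair(e, p(a)), a), p(a)), a)), a))  →  pair(p(pair(a, e)), pair(pair(a, g(pair(g(pair(e, p(a)), a), p(a)), a)), a))   [R3 at 2.1.1]
3. pair(p(pair(a, e)), pair(pair(a, g(pair(g(pair(e, p(a)), a), p(a)), a)), a))  →  pair(p(pair(a, e)), pair(pair(a, g(pair(e, p(a)), a)), a))   [R3 at 2.1.2]
4. pair(p(pair(a, e)), pair(pair(a, g(pair(e, p(a)), a)), a))  →  pair(p(pair(a, e)), pair(pair(a, e), a))   [R3 at 2.1.2]

Reduce t₂ = g(pair(g(pair(pair(p(pair(a, e)), pair(pair(k(e, c), e), a)), p(a)), a), p(a)), a):
1. g(pair(g(pair(pair(p(pair(a, e)), pair(pair(k(e, c), e), a)), p(a)), a), p(a)), a)  →  g(pair(pair(p(pair(a, e)), pair(pair(k(e, c), e), a)), p(a)), a)   [R3 at ε]
2. g(pair(pair(p(pair(a, e)), pair(pair(k(e, c), e), a)), p(a)), a)  →  pair(p(pair(a, e)), pair(pair(k(e, c), e), a))   [R3 at ε]
3. pair(p(pair(a, e)), pair(pair(k(e, c), e), a))  →  pair(p(pair(a, e)), pair(pair(a, e), a))   [R1 at 2.1.1]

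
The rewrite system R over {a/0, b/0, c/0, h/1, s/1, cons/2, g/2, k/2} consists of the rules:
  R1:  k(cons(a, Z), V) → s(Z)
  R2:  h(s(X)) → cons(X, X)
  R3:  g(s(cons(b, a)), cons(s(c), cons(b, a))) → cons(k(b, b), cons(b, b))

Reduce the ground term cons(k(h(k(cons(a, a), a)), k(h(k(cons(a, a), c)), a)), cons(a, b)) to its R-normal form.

cons(s(a), cons(a, b))

1. cons(k(h(k(cons(a, a), a)), k(h(k(cons(a, a), c)), a)), cons(a, b))  →  cons(k(h(s(a)), k(h(k(cons(a, a), c)), a)), cons(a, b))   [R1 at 1.1.1]
2. cons(k(h(s(a)), k(h(k(cons(a, a), c)), a)), cons(a, b))  →  cons(k(cons(a, a), k(h(k(cons(a, a), c)), a)), cons(a, b))   [R2 at 1.1]
3. cons(k(cons(a, a), k(h(k(cons(a, a), c)), a)), cons(a, b))  →  cons(s(a), cons(a, b))   [R1 at 1]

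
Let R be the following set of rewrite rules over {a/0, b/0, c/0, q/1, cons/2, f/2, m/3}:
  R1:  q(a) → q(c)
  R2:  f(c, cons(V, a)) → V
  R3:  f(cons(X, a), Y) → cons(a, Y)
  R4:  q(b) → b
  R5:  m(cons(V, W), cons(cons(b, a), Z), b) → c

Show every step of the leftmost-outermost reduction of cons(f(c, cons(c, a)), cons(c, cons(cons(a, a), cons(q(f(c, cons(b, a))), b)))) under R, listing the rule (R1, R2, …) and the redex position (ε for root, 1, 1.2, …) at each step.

cons(c, cons(c, cons(cons(a, a), cons(b, b))))

1. cons(f(c, cons(c, a)), cons(c, cons(cons(a, a), cons(q(f(c, cons(b, a))), b))))  →  cons(c, cons(c, cons(cons(a, a), cons(q(f(c, cons(b, a))), b))))   [R2 at 1]
2. cons(c, cons(c, cons(cons(a, a), cons(q(f(c, cons(b, a))), b))))  →  cons(c, cons(c, cons(cons(a, a), cons(q(b), b))))   [R2 at 2.2.2.1.1]
3. cons(c, cons(c, cons(cons(a, a), cons(q(b), b))))  →  cons(c, cons(c, cons(cons(a, a), cons(b, b))))   [R4 at 2.2.2.1]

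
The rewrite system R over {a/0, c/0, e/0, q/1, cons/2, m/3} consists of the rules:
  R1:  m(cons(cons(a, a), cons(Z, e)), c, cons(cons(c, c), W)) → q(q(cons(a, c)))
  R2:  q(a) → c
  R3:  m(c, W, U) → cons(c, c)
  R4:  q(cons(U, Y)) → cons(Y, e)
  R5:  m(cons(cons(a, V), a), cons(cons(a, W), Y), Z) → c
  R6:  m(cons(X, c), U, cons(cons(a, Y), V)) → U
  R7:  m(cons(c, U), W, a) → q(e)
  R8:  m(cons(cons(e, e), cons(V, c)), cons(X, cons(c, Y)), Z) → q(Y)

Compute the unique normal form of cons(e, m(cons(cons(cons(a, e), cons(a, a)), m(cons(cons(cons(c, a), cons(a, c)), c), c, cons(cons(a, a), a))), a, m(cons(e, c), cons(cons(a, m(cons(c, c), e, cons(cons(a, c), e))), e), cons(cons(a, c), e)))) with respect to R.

1. cons(e, m(cons(cons(cons(a, e), cons(a, a)), m(cons(cons(cons(c, a), cons(a, c)), c), c, cons(cons(a, a), a))), a, m(cons(e, c), cons(cons(a, m(cons(c, c), e, cons(cons(a, c), e))), e), cons(cons(a, c), e))))  →  cons(e, m(cons(cons(cons(a, e), cons(a, a)), c), a, m(cons(e, c), cons(cons(a, m(cons(c, c), e, cons(cons(a, c), e))), e), cons(cons(a, c), e))))   [R6 at 2.1.2]
2. cons(e, m(cons(cons(cons(a, e), cons(a, a)), c), a, m(cons(e, c), cons(cons(a, m(cons(c, c), e, cons(cons(a, c), e))), e), cons(cons(a, c), e))))  →  cons(e, m(cons(cons(cons(a, e), cons(a, a)), c), a, cons(cons(a, m(cons(c, c), e, cons(cons(a, c), e))), e)))   [R6 at 2.3]
3. cons(e, m(cons(cons(cons(a, e), cons(a, a)), c), a, cons(cons(a, m(cons(c, c), e, cons(cons(a, c), e))), e)))  →  cons(e, a)   [R6 at 2]

cons(e, a)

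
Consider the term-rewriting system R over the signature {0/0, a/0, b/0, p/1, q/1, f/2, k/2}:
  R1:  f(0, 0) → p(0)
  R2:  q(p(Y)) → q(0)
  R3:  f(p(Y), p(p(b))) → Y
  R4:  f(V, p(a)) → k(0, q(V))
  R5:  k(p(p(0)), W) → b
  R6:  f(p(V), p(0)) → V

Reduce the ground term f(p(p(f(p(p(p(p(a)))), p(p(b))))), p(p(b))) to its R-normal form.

p(p(p(p(a))))

1. f(p(p(f(p(p(p(p(a)))), p(p(b))))), p(p(b)))  →  p(f(p(p(p(p(a)))), p(p(b))))   [R3 at ε]
2. p(f(p(p(p(p(a)))), p(p(b))))  →  p(p(p(p(a))))   [R3 at 1]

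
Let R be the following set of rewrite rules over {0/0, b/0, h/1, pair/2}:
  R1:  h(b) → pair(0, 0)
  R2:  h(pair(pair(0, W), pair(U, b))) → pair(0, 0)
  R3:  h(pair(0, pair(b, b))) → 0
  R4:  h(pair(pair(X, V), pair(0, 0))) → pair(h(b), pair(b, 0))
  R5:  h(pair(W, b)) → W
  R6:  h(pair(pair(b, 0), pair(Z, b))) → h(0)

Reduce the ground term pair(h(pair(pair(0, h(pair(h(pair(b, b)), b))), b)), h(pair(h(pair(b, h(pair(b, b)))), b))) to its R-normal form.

1. pair(h(pair(pair(0, h(pair(h(pair(b, b)), b))), b)), h(pair(h(pair(b, h(pair(b, b)))), b)))  →  pair(pair(0, h(pair(h(pair(b, b)), b))), h(pair(h(pair(b, h(pair(b, b)))), b)))   [R5 at 1]
2. pair(pair(0, h(pair(h(pair(b, b)), b))), h(pair(h(pair(b, h(pair(b, b)))), b)))  →  pair(pair(0, h(pair(b, b))), h(pair(h(pair(b, h(pair(b, b)))), b)))   [R5 at 1.2]
3. pair(pair(0, h(pair(b, b))), h(pair(h(pair(b, h(pair(b, b)))), b)))  →  pair(pair(0, b), h(pair(h(pair(b, h(pair(b, b)))), b)))   [R5 at 1.2]
4. pair(pair(0, b), h(pair(h(pair(b, h(pair(b, b)))), b)))  →  pair(pair(0, b), h(pair(b, h(pair(b, b)))))   [R5 at 2]
5. pair(pair(0, b), h(pair(b, h(pair(b, b)))))  →  pair(pair(0, b), h(pair(b, b)))   [R5 at 2.1.2]
6. pair(pair(0, b), h(pair(b, b)))  →  pair(pair(0, b), b)   [R5 at 2]

pair(pair(0, b), b)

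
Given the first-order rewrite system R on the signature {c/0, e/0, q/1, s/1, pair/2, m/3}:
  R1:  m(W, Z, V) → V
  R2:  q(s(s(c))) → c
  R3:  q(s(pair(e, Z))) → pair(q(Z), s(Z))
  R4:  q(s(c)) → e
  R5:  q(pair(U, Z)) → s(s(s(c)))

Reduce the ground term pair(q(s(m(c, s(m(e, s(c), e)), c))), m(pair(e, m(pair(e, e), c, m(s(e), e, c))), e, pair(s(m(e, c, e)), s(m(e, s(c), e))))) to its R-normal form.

pair(e, pair(s(e), s(e)))

1. pair(q(s(m(c, s(m(e, s(c), e)), c))), m(pair(e, m(pair(e, e), c, m(s(e), e, c))), e, pair(s(m(e, c, e)), s(m(e, s(c), e)))))  →  pair(q(s(c)), m(pair(e, m(pair(e, e), c, m(s(e), e, c))), e, pair(s(m(e, c, e)), s(m(e, s(c), e)))))   [R1 at 1.1.1]
2. pair(q(s(c)), m(pair(e, m(pair(e, e), c, m(s(e), e, c))), e, pair(s(m(e, c, e)), s(m(e, s(c), e)))))  →  pair(e, m(pair(e, m(pair(e, e), c, m(s(e), e, c))), e, pair(s(m(e, c, e)), s(m(e, s(c), e)))))   [R4 at 1]
3. pair(e, m(pair(e, m(pair(e, e), c, m(s(e), e, c))), e, pair(s(m(e, c, e)), s(m(e, s(c), e)))))  →  pair(e, pair(s(m(e, c, e)), s(m(e, s(c), e))))   [R1 at 2]
4. pair(e, pair(s(m(e, c, e)), s(m(e, s(c), e))))  →  pair(e, pair(s(e), s(m(e, s(c), e))))   [R1 at 2.1.1]
5. pair(e, pair(s(e), s(m(e, s(c), e))))  →  pair(e, pair(s(e), s(e)))   [R1 at 2.2.1]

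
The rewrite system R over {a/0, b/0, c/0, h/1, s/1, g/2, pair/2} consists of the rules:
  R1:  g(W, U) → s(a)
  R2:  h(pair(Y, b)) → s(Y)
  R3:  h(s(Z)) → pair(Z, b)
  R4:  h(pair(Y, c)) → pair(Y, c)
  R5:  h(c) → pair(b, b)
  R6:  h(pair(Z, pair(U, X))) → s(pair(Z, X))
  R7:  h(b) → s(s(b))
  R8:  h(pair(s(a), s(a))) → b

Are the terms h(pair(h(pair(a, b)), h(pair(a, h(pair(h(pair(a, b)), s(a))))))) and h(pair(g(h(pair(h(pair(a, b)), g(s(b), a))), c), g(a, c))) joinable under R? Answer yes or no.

Reduce t₁ = h(pair(h(pair(a, b)), h(pair(a, h(pair(h(pair(a, b)), s(a))))))):
1. h(pair(h(pair(a, b)), h(pair(a, h(pair(h(pair(a, b)), s(a)))))))  →  h(pair(s(a), h(pair(a, h(pair(h(pair(a, b)), s(a)))))))   [R2 at 1.1]
2. h(pair(s(a), h(pair(a, h(pair(h(pair(a, b)), s(a)))))))  →  h(pair(s(a), h(pair(a, h(pair(s(a), s(a)))))))   [R2 at 1.2.1.2.1.1]
3. h(pair(s(a), h(pair(a, h(pair(s(a), s(a)))))))  →  h(pair(s(a), h(pair(a, b))))   [R8 at 1.2.1.2]
4. h(pair(s(a), h(pair(a, b))))  →  h(pair(s(a), s(a)))   [R2 at 1.2]
5. h(pair(s(a), s(a)))  →  b   [R8 at ε]

Reduce t₂ = h(pair(g(h(pair(h(pair(a, b)), g(s(b), a))), c), g(a, c))):
1. h(pair(g(h(pair(h(pair(a, b)), g(s(b), a))), c), g(a, c)))  →  h(pair(s(a), g(a, c)))   [R1 at 1.1]
2. h(pair(s(a), g(a, c)))  →  h(pair(s(a), s(a)))   [R1 at 1.2]
3. h(pair(s(a), s(a)))  →  b   [R8 at ε]

yes — NF(t₁) = b, NF(t₂) = b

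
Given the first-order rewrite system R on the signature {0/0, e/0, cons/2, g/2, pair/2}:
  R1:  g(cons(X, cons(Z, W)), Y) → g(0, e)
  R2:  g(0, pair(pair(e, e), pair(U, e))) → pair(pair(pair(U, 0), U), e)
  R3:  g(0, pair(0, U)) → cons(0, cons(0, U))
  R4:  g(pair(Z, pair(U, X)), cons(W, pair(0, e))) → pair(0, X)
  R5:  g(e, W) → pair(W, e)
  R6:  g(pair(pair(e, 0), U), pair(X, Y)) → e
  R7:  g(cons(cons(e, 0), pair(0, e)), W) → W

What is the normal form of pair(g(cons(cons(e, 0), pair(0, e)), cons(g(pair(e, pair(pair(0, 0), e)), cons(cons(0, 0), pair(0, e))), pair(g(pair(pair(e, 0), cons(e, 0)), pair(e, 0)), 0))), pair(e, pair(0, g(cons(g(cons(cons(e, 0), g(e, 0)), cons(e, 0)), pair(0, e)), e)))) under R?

pair(cons(pair(0, e), pair(e, 0)), pair(e, pair(0, e)))

1. pair(g(cons(cons(e, 0), pair(0, e)), cons(g(pair(e, pair(pair(0, 0), e)), cons(cons(0, 0), pair(0, e))), pair(g(pair(pair(e, 0), cons(e, 0)), pair(e, 0)), 0))), pair(e, pair(0, g(cons(g(cons(cons(e, 0), g(e, 0)), cons(e, 0)), pair(0, e)), e))))  →  pair(cons(g(pair(e, pair(pair(0, 0), e)), cons(cons(0, 0), pair(0, e))), pair(g(pair(pair(e, 0), cons(e, 0)), pair(e, 0)), 0)), pair(e, pair(0, g(cons(g(cons(cons(e, 0), g(e, 0)), cons(e, 0)), pair(0, e)), e))))   [R7 at 1]
2. pair(cons(g(pair(e, pair(pair(0, 0), e)), cons(cons(0, 0), pair(0, e))), pair(g(pair(pair(e, 0), cons(e, 0)), pair(e, 0)), 0)), pair(e, pair(0, g(cons(g(cons(cons(e, 0), g(e, 0)), cons(e, 0)), pair(0, e)), e))))  →  pair(cons(pair(0, e), pair(g(pair(pair(e, 0), cons(e, 0)), pair(e, 0)), 0)), pair(e, pair(0, g(cons(g(cons(cons(e, 0), g(e, 0)), cons(e, 0)), pair(0, e)), e))))   [R4 at 1.1]
3. pair(cons(pair(0, e), pair(g(pair(pair(e, 0), cons(e, 0)), pair(e, 0)), 0)), pair(e, pair(0, g(cons(g(cons(cons(e, 0), g(e, 0)), cons(e, 0)), pair(0, e)), e))))  →  pair(cons(pair(0, e), pair(e, 0)), pair(e, pair(0, g(cons(g(cons(cons(e, 0), g(e, 0)), cons(e, 0)), pair(0, e)), e))))   [R6 at 1.2.1]
4. pair(cons(pair(0, e), pair(e, 0)), pair(e, pair(0, g(cons(g(cons(cons(e, 0), g(e, 0)), cons(e, 0)), pair(0, e)), e))))  →  pair(cons(pair(0, e), pair(e, 0)), pair(e, pair(0, g(cons(g(cons(cons(e, 0), pair(0, e)), cons(e, 0)), pair(0, e)), e))))   [R5 at 2.2.2.1.1.1.2]
5. pair(cons(pair(0, e), pair(e, 0)), pair(e, pair(0, g(cons(g(cons(cons(e, 0), pair(0, e)), cons(e, 0)), pair(0, e)), e))))  →  pair(cons(pair(0, e), pair(e, 0)), pair(e, pair(0, g(cons(cons(e, 0), pair(0, e)), e))))   [R7 at 2.2.2.1.1]
6. pair(cons(pair(0, e), pair(e, 0)), pair(e, pair(0, g(cons(cons(e, 0), pair(0, e)), e))))  →  pair(cons(pair(0, e), pair(e, 0)), pair(e, pair(0, e)))   [R7 at 2.2.2]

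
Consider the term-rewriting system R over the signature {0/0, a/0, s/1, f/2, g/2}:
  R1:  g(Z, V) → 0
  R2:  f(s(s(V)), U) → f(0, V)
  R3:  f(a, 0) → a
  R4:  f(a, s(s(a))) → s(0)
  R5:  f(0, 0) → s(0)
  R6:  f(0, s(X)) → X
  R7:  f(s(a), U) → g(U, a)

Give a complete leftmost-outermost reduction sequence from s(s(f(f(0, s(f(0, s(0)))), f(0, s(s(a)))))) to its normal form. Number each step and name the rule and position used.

s(s(a))

1. s(s(f(f(0, s(f(0, s(0)))), f(0, s(s(a))))))  →  s(s(f(f(0, s(0)), f(0, s(s(a))))))   [R6 at 1.1.1]
2. s(s(f(f(0, s(0)), f(0, s(s(a))))))  →  s(s(f(0, f(0, s(s(a))))))   [R6 at 1.1.1]
3. s(s(f(0, f(0, s(s(a))))))  →  s(s(f(0, s(a))))   [R6 at 1.1.2]
4. s(s(f(0, s(a))))  →  s(s(a))   [R6 at 1.1]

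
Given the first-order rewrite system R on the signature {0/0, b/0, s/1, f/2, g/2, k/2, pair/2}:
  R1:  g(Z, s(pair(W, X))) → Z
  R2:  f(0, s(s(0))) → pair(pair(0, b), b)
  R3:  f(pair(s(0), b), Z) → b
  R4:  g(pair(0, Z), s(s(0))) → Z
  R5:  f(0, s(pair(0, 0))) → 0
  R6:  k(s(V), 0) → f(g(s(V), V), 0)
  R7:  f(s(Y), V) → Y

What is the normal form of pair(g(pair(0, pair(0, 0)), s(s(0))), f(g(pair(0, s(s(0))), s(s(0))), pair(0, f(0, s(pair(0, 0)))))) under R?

1. pair(g(pair(0, pair(0, 0)), s(s(0))), f(g(pair(0, s(s(0))), s(s(0))), pair(0, f(0, s(pair(0, 0))))))  →  pair(pair(0, 0), f(g(pair(0, s(s(0))), s(s(0))), pair(0, f(0, s(pair(0, 0))))))   [R4 at 1]
2. pair(pair(0, 0), f(g(pair(0, s(s(0))), s(s(0))), pair(0, f(0, s(pair(0, 0))))))  →  pair(pair(0, 0), f(s(s(0)), pair(0, f(0, s(pair(0, 0))))))   [R4 at 2.1]
3. pair(pair(0, 0), f(s(s(0)), pair(0, f(0, s(pair(0, 0))))))  →  pair(pair(0, 0), s(0))   [R7 at 2]

pair(pair(0, 0), s(0))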